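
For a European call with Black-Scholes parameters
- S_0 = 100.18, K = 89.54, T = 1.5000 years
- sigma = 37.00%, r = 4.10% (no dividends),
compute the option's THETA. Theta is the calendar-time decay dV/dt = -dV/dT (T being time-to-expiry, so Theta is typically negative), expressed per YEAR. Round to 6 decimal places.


d1 = 0.6100732588; d2 = 0.1569176564
phi(d1) = 0.3311998784; exp(-qT) = 1.0000000000; exp(-rT) = 0.9403529457
Theta = -S*exp(-qT)*phi(d1)*sigma/(2*sqrt(T)) - r*K*exp(-rT)*N(d2) + q*S*exp(-qT)*N(d1)
N(d1) = 0.7290933601; N(d2) = 0.5623451278; sqrt(T) = 1.2247448714
Term 1 = -100.1800 * 1.0000000000 * 0.3311998784 * 0.3700 / (2 * 1.2247448714) = -5.0118411187
Term 2 = -0.0410 * 89.5400 * 0.9403529457 * 0.5623451278 = -1.9413094689
Term 3 = 0 (no dividend yield, q = 0)
Theta = -5.0118411187 + (-1.9413094689) + (0.0000000000) = -6.953151

Answer: Theta = -6.953151


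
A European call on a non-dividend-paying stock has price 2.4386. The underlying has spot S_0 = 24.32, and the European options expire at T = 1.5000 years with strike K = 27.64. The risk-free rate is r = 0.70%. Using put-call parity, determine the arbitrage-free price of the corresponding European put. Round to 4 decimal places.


Put-call parity: C - P = S_0 * exp(-qT) - K * exp(-rT).
S_0 * exp(-qT) = 24.3200 * 1.00000000 = 24.32000000
K * exp(-rT) = 27.6400 * 0.98955493 = 27.35129834
P = C - S*exp(-qT) + K*exp(-rT)
P = 2.4386 - 24.32000000 + 27.35129834 = 5.4699

Answer: Put price = 5.4699


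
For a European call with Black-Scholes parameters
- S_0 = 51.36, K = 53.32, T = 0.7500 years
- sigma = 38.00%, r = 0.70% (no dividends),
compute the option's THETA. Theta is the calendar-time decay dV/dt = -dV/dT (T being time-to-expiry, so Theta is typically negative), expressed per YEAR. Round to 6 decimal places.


Answer: Theta = -4.632525

Derivation:
d1 = 0.0666935707; d2 = -0.2623960827
phi(d1) = 0.3980560122; exp(-qT) = 1.0000000000; exp(-rT) = 0.9947637572
Theta = -S*exp(-qT)*phi(d1)*sigma/(2*sqrt(T)) - r*K*exp(-rT)*N(d2) + q*S*exp(-qT)*N(d1)
N(d1) = 0.5265871736; N(d2) = 0.3965080462; sqrt(T) = 0.8660254038
Term 1 = -51.3600 * 1.0000000000 * 0.3980560122 * 0.3800 / (2 * 0.8660254038) = -4.4853069811
Term 2 = -0.0070 * 53.3200 * 0.9947637572 * 0.3965080462 = -0.1472177376
Term 3 = 0 (no dividend yield, q = 0)
Theta = -4.4853069811 + (-0.1472177376) + (0.0000000000) = -4.632525


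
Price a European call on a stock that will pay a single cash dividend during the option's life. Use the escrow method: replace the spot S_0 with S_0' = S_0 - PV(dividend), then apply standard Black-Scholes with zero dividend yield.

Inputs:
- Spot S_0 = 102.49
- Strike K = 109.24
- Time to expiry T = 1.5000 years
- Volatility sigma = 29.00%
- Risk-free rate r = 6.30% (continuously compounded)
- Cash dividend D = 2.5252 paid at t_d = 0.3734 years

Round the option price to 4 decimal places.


Answer: Price = 14.3732

Derivation:
PV(D) = D * exp(-r * t_d) = 2.5252 * 0.97675034 = 2.46648995
S_0' = S_0 - PV(D) = 102.4900 - 2.46648995 = 100.02351005
d1 = (ln(S_0'/K) + (r + sigma^2/2)*T) / (sigma*sqrt(T)) = 0.19548888
d2 = d1 - sigma*sqrt(T) = -0.15968713
exp(-rT) = 0.90982773
N(d1) = 0.57749488; N(d2) = 0.43656377
C = S_0' * N(d1) - K * exp(-rT) * N(d2) = 100.02351005 * 0.57749488 - 109.2400 * 0.90982773 * 0.43656377 = 14.3732


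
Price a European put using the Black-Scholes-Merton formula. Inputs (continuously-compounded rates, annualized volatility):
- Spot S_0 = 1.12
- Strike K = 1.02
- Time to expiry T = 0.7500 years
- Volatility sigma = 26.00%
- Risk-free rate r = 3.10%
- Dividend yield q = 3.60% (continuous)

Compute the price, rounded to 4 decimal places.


d1 = (ln(S/K) + (r - q + 0.5*sigma^2) * T) / (sigma * sqrt(T)) = 0.51129277
d2 = d1 - sigma * sqrt(T) = 0.28612617
exp(-rT) = 0.97701820; exp(-qT) = 0.97336124
P = K * exp(-rT) * N(-d2) - S_0 * exp(-qT) * N(-d1)
N(-d1) = 0.30457303; N(-d2) = 0.38739074
P = 1.0200 * 0.97701820 * 0.38739074 - 1.1200 * 0.97336124 * 0.30457303 = 0.0540

Answer: Price = 0.0540


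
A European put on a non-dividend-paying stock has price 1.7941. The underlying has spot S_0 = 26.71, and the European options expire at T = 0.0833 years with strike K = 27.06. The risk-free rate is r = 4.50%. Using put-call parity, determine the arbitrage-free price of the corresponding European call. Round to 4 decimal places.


Put-call parity: C - P = S_0 * exp(-qT) - K * exp(-rT).
S_0 * exp(-qT) = 26.7100 * 1.00000000 = 26.71000000
K * exp(-rT) = 27.0600 * 0.99625852 = 26.95875547
C = P + S*exp(-qT) - K*exp(-rT)
C = 1.7941 + 26.71000000 - 26.95875547 = 1.5453

Answer: Call price = 1.5453


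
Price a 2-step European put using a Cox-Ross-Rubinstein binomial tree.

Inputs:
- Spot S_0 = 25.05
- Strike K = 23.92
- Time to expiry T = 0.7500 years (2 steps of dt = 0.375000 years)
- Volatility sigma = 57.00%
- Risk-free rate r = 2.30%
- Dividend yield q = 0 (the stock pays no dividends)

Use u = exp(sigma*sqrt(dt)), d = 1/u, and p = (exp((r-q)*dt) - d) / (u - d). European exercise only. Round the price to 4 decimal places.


Answer: Price = V(0,0) = 3.7132

Derivation:
dt = T/N = 0.375000
u = exp(sigma*sqrt(dt)) = 1.417723; d = 1/u = 0.705356
p = (exp((r-q)*dt) - d) / (u - d) = 0.425772
Discount per step: exp(-r*dt) = 0.991412
Stock lattice S(k, i) with i counting down-moves:
  k=0: S(0,0) = 25.0500
  k=1: S(1,0) = 35.5140; S(1,1) = 17.6692
  k=2: S(2,0) = 50.3490; S(2,1) = 25.0500; S(2,2) = 12.4631
Terminal payoffs V(N, i) = max(K - S_T, 0):
  V(2,0) = 0.000000; V(2,1) = 0.000000; V(2,2) = 11.456938
Backward induction: V(k, i) = exp(-r*dt) * [p * V(k+1, i) + (1-p) * V(k+1, i+1)].
  V(1,0) = exp(-r*dt) * [p*0.000000 + (1-p)*0.000000] = 0.000000
  V(1,1) = exp(-r*dt) * [p*0.000000 + (1-p)*11.456938] = 6.522394
  V(0,0) = exp(-r*dt) * [p*0.000000 + (1-p)*6.522394] = 3.713176


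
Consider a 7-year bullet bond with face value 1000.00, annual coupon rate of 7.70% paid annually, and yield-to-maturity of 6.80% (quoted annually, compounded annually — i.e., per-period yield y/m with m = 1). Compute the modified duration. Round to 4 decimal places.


Coupon per period c = face * coupon_rate / m = 77.000000
Periods per year m = 1; per-period yield y/m = 0.068000
Number of cashflows N = 7
Cashflows (t years, CF_t, discount factor 1/(1+y/m)^(m*t), PV):
  t = 1.0000: CF_t = 77.000000, DF = 0.936330, PV = 72.097378
  t = 2.0000: CF_t = 77.000000, DF = 0.876713, PV = 67.506908
  t = 3.0000: CF_t = 77.000000, DF = 0.820892, PV = 63.208716
  t = 4.0000: CF_t = 77.000000, DF = 0.768626, PV = 59.184191
  t = 5.0000: CF_t = 77.000000, DF = 0.719687, PV = 55.415909
  t = 6.0000: CF_t = 77.000000, DF = 0.673864, PV = 51.887555
  t = 7.0000: CF_t = 1077.000000, DF = 0.630959, PV = 679.542986
Price P = sum_t PV_t = 1048.843644
First compute Macaulay numerator sum_t t * PV_t:
  t * PV_t at t = 1.0000: 72.097378
  t * PV_t at t = 2.0000: 135.013817
  t * PV_t at t = 3.0000: 189.626147
  t * PV_t at t = 4.0000: 236.736763
  t * PV_t at t = 5.0000: 277.079545
  t * PV_t at t = 6.0000: 311.325332
  t * PV_t at t = 7.0000: 4756.800905
Macaulay duration D = 5978.679888 / 1048.843644 = 5.700258
Modified duration = D / (1 + y/m) = 5.700258 / (1 + 0.068000) = 5.337321

Answer: Modified duration = 5.3373


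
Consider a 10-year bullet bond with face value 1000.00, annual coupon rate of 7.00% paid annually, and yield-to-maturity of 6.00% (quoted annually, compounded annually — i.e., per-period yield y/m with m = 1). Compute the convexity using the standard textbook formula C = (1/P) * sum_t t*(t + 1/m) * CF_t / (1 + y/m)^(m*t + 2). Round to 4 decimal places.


Coupon per period c = face * coupon_rate / m = 70.000000
Periods per year m = 1; per-period yield y/m = 0.060000
Number of cashflows N = 10
Cashflows (t years, CF_t, discount factor 1/(1+y/m)^(m*t), PV):
  t = 1.0000: CF_t = 70.000000, DF = 0.943396, PV = 66.037736
  t = 2.0000: CF_t = 70.000000, DF = 0.889996, PV = 62.299751
  t = 3.0000: CF_t = 70.000000, DF = 0.839619, PV = 58.773350
  t = 4.0000: CF_t = 70.000000, DF = 0.792094, PV = 55.446556
  t = 5.0000: CF_t = 70.000000, DF = 0.747258, PV = 52.308072
  t = 6.0000: CF_t = 70.000000, DF = 0.704961, PV = 49.347238
  t = 7.0000: CF_t = 70.000000, DF = 0.665057, PV = 46.553998
  t = 8.0000: CF_t = 70.000000, DF = 0.627412, PV = 43.918866
  t = 9.0000: CF_t = 70.000000, DF = 0.591898, PV = 41.432892
  t = 10.0000: CF_t = 1070.000000, DF = 0.558395, PV = 597.482411
Price P = sum_t PV_t = 1073.600871
Convexity numerator sum_t t*(t + 1/m) * CF_t / (1+y/m)^(m*t + 2):
  t = 1.0000: term = 117.546700
  t = 2.0000: term = 332.679339
  t = 3.0000: term = 627.696865
  t = 4.0000: term = 986.944757
  t = 5.0000: term = 1396.619939
  t = 6.0000: term = 1844.592372
  t = 7.0000: term = 2320.241977
  t = 8.0000: term = 2814.309676
  t = 9.0000: term = 3318.761410
  t = 10.0000: term = 58493.294093
Convexity = (1/P) * sum = 72252.687126 / 1073.600871 = 67.299393

Answer: Convexity = 67.2994


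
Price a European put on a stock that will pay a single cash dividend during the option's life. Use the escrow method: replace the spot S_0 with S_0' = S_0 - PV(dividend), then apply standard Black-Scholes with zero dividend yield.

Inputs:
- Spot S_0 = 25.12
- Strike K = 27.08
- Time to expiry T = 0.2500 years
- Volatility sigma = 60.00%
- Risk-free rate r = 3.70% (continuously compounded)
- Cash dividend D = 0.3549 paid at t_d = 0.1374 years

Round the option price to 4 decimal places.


Answer: Price = 4.2160

Derivation:
PV(D) = D * exp(-r * t_d) = 0.3549 * 0.99492910 = 0.35310034
S_0' = S_0 - PV(D) = 25.1200 - 0.35310034 = 24.76689966
d1 = (ln(S_0'/K) + (r + sigma^2/2)*T) / (sigma*sqrt(T)) = -0.11679126
d2 = d1 - sigma*sqrt(T) = -0.41679126
exp(-rT) = 0.99079265
N(-d1) = 0.54648726; N(-d2) = 0.66158445
P = K * exp(-rT) * N(-d2) - S_0' * N(-d1) = 27.0800 * 0.99079265 * 0.66158445 - 24.76689966 * 0.54648726 = 4.2160


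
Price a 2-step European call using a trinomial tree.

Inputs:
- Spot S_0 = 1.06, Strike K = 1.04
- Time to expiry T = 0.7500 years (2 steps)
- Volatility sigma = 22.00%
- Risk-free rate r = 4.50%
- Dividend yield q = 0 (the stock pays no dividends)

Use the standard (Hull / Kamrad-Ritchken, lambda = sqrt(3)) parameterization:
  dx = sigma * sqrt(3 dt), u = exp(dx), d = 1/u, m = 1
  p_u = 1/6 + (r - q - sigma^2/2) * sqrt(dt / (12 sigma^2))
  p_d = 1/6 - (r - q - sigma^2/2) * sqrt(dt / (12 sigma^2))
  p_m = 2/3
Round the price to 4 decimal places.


dt = T/N = 0.375000; dx = sigma*sqrt(3*dt) = 0.233345
u = exp(dx) = 1.262817; d = 1/u = 0.791880
p_u = 0.183380, p_m = 0.666667, p_d = 0.149953
Discount per step: exp(-r*dt) = 0.983267
Stock lattice S(k, j) with j the centered position index:
  k=0: S(0,+0) = 1.0600
  k=1: S(1,-1) = 0.8394; S(1,+0) = 1.0600; S(1,+1) = 1.3386
  k=2: S(2,-2) = 0.6647; S(2,-1) = 0.8394; S(2,+0) = 1.0600; S(2,+1) = 1.3386; S(2,+2) = 1.6904
Terminal payoffs V(N, j) = max(S_T - K, 0):
  V(2,-2) = 0.000000; V(2,-1) = 0.000000; V(2,+0) = 0.020000; V(2,+1) = 0.298586; V(2,+2) = 0.650390
Backward induction: V(k, j) = exp(-r*dt) * [p_u * V(k+1, j+1) + p_m * V(k+1, j) + p_d * V(k+1, j-1)]
  V(1,-1) = exp(-r*dt) * [p_u*0.020000 + p_m*0.000000 + p_d*0.000000] = 0.003606
  V(1,+0) = exp(-r*dt) * [p_u*0.298586 + p_m*0.020000 + p_d*0.000000] = 0.066949
  V(1,+1) = exp(-r*dt) * [p_u*0.650390 + p_m*0.298586 + p_d*0.020000] = 0.315948
  V(0,+0) = exp(-r*dt) * [p_u*0.315948 + p_m*0.066949 + p_d*0.003606] = 0.101387

Answer: Price = V(0,0) = 0.1014


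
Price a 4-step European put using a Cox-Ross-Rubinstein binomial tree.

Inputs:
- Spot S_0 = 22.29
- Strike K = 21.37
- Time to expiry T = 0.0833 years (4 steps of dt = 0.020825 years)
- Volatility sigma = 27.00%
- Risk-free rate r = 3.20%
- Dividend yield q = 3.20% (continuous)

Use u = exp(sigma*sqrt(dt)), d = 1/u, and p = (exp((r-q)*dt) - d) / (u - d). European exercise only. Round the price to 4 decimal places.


dt = T/N = 0.020825
u = exp(sigma*sqrt(dt)) = 1.039732; d = 1/u = 0.961786
p = (exp((r-q)*dt) - d) / (u - d) = 0.490260
Discount per step: exp(-r*dt) = 0.999334
Stock lattice S(k, i) with i counting down-moves:
  k=0: S(0,0) = 22.2900
  k=1: S(1,0) = 23.1756; S(1,1) = 21.4382
  k=2: S(2,0) = 24.0965; S(2,1) = 22.2900; S(2,2) = 20.6190
  k=3: S(3,0) = 25.0539; S(3,1) = 23.1756; S(3,2) = 21.4382; S(3,3) = 19.8310
  k=4: S(4,0) = 26.0493; S(4,1) = 24.0965; S(4,2) = 22.2900; S(4,3) = 20.6190; S(4,4) = 19.0732
Terminal payoffs V(N, i) = max(K - S_T, 0):
  V(4,0) = 0.000000; V(4,1) = 0.000000; V(4,2) = 0.000000; V(4,3) = 0.751032; V(4,4) = 2.296790
Backward induction: V(k, i) = exp(-r*dt) * [p * V(k+1, i) + (1-p) * V(k+1, i+1)].
  V(3,0) = exp(-r*dt) * [p*0.000000 + (1-p)*0.000000] = 0.000000
  V(3,1) = exp(-r*dt) * [p*0.000000 + (1-p)*0.000000] = 0.000000
  V(3,2) = exp(-r*dt) * [p*0.000000 + (1-p)*0.751032] = 0.382575
  V(3,3) = exp(-r*dt) * [p*0.751032 + (1-p)*2.296790] = 1.537940
  V(2,0) = exp(-r*dt) * [p*0.000000 + (1-p)*0.000000] = 0.000000
  V(2,1) = exp(-r*dt) * [p*0.000000 + (1-p)*0.382575] = 0.194884
  V(2,2) = exp(-r*dt) * [p*0.382575 + (1-p)*1.537940] = 0.970864
  V(1,0) = exp(-r*dt) * [p*0.000000 + (1-p)*0.194884] = 0.099274
  V(1,1) = exp(-r*dt) * [p*0.194884 + (1-p)*0.970864] = 0.590038
  V(0,0) = exp(-r*dt) * [p*0.099274 + (1-p)*0.590038] = 0.349203

Answer: Price = V(0,0) = 0.3492


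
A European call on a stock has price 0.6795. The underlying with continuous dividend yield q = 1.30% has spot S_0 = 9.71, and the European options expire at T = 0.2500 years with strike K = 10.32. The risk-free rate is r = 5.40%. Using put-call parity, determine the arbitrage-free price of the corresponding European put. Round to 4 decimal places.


Put-call parity: C - P = S_0 * exp(-qT) - K * exp(-rT).
S_0 * exp(-qT) = 9.7100 * 0.99675528 = 9.67849373
K * exp(-rT) = 10.3200 * 0.98659072 = 10.18161619
P = C - S*exp(-qT) + K*exp(-rT)
P = 0.6795 - 9.67849373 + 10.18161619 = 1.1826

Answer: Put price = 1.1826


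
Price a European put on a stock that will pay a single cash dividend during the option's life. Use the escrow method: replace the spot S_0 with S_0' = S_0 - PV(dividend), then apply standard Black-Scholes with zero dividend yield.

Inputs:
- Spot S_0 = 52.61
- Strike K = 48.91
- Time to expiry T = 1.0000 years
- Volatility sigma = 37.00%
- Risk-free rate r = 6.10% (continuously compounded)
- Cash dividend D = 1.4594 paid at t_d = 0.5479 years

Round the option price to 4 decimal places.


PV(D) = D * exp(-r * t_d) = 1.4594 * 0.96713044 = 1.41143017
S_0' = S_0 - PV(D) = 52.6100 - 1.41143017 = 51.19856983
d1 = (ln(S_0'/K) + (r + sigma^2/2)*T) / (sigma*sqrt(T)) = 0.47345871
d2 = d1 - sigma*sqrt(T) = 0.10345871
exp(-rT) = 0.94082324
N(-d1) = 0.31794297; N(-d2) = 0.45879946
P = K * exp(-rT) * N(-d2) - S_0' * N(-d1) = 48.9100 * 0.94082324 * 0.45879946 - 51.19856983 * 0.31794297 = 4.8337

Answer: Price = 4.8337


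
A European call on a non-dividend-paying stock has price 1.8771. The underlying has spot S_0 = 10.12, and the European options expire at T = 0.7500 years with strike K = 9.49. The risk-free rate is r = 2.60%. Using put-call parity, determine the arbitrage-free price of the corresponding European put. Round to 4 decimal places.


Answer: Put price = 1.0638

Derivation:
Put-call parity: C - P = S_0 * exp(-qT) - K * exp(-rT).
S_0 * exp(-qT) = 10.1200 * 1.00000000 = 10.12000000
K * exp(-rT) = 9.4900 * 0.98068890 = 9.30673762
P = C - S*exp(-qT) + K*exp(-rT)
P = 1.8771 - 10.12000000 + 9.30673762 = 1.0638


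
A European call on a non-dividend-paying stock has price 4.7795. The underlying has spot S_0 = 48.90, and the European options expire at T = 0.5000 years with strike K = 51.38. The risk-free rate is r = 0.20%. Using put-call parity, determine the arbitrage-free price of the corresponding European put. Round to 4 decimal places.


Answer: Put price = 7.2081

Derivation:
Put-call parity: C - P = S_0 * exp(-qT) - K * exp(-rT).
S_0 * exp(-qT) = 48.9000 * 1.00000000 = 48.90000000
K * exp(-rT) = 51.3800 * 0.99900050 = 51.32864568
P = C - S*exp(-qT) + K*exp(-rT)
P = 4.7795 - 48.90000000 + 51.32864568 = 7.2081


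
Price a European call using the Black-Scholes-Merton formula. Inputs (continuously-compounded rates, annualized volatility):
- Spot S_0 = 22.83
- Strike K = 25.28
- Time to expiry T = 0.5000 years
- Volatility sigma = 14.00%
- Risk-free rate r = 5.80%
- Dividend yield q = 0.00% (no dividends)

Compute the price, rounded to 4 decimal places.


Answer: Price = 0.3143

Derivation:
d1 = (ln(S/K) + (r - q + 0.5*sigma^2) * T) / (sigma * sqrt(T)) = -0.68728869
d2 = d1 - sigma * sqrt(T) = -0.78628364
exp(-rT) = 0.97141646; exp(-qT) = 1.00000000
C = S_0 * exp(-qT) * N(d1) - K * exp(-rT) * N(d2)
N(d1) = 0.24595041; N(d2) = 0.21585067
C = 22.8300 * 1.00000000 * 0.24595041 - 25.2800 * 0.97141646 * 0.21585067 = 0.3143


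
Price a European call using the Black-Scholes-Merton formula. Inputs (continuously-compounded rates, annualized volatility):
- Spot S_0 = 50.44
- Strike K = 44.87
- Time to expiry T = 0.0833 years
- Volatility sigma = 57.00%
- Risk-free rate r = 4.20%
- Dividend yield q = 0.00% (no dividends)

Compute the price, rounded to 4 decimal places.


d1 = (ln(S/K) + (r - q + 0.5*sigma^2) * T) / (sigma * sqrt(T)) = 0.81480892
d2 = d1 - sigma * sqrt(T) = 0.65029701
exp(-rT) = 0.99650751; exp(-qT) = 1.00000000
C = S_0 * exp(-qT) * N(d1) - K * exp(-rT) * N(d2)
N(d1) = 0.79240915; N(d2) = 0.74224981
C = 50.4400 * 1.00000000 * 0.79240915 - 44.8700 * 0.99650751 * 0.74224981 = 6.7807

Answer: Price = 6.7807


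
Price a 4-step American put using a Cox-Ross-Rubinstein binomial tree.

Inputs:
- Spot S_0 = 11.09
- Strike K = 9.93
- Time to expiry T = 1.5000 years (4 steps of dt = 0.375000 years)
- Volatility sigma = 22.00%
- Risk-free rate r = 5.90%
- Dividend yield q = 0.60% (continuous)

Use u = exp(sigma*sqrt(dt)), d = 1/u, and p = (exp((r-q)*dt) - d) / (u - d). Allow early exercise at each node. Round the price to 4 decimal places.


dt = T/N = 0.375000
u = exp(sigma*sqrt(dt)) = 1.144219; d = 1/u = 0.873959
p = (exp((r-q)*dt) - d) / (u - d) = 0.540646
Discount per step: exp(-r*dt) = 0.978118
Stock lattice S(k, i) with i counting down-moves:
  k=0: S(0,0) = 11.0900
  k=1: S(1,0) = 12.6894; S(1,1) = 9.6922
  k=2: S(2,0) = 14.5194; S(2,1) = 11.0900; S(2,2) = 8.4706
  k=3: S(3,0) = 16.6134; S(3,1) = 12.6894; S(3,2) = 9.6922; S(3,3) = 7.4029
  k=4: S(4,0) = 19.0094; S(4,1) = 14.5194; S(4,2) = 11.0900; S(4,3) = 8.4706; S(4,4) = 6.4699
Terminal payoffs V(N, i) = max(K - S_T, 0):
  V(4,0) = 0.000000; V(4,1) = 0.000000; V(4,2) = 0.000000; V(4,3) = 1.459412; V(4,4) = 3.460130
Backward induction: V(k, i) = exp(-r*dt) * [p * V(k+1, i) + (1-p) * V(k+1, i+1)]; then take max(V_cont, immediate exercise) for American.
  V(3,0) = exp(-r*dt) * [p*0.000000 + (1-p)*0.000000] = 0.000000; exercise = 0.000000; V(3,0) = max -> 0.000000
  V(3,1) = exp(-r*dt) * [p*0.000000 + (1-p)*0.000000] = 0.000000; exercise = 0.000000; V(3,1) = max -> 0.000000
  V(3,2) = exp(-r*dt) * [p*0.000000 + (1-p)*1.459412] = 0.655717; exercise = 0.237796; V(3,2) = max -> 0.655717
  V(3,3) = exp(-r*dt) * [p*1.459412 + (1-p)*3.460130] = 2.326404; exercise = 2.527054; V(3,3) = max -> 2.527054
  V(2,0) = exp(-r*dt) * [p*0.000000 + (1-p)*0.000000] = 0.000000; exercise = 0.000000; V(2,0) = max -> 0.000000
  V(2,1) = exp(-r*dt) * [p*0.000000 + (1-p)*0.655717] = 0.294615; exercise = 0.000000; V(2,1) = max -> 0.294615
  V(2,2) = exp(-r*dt) * [p*0.655717 + (1-p)*2.527054] = 1.482164; exercise = 1.459412; V(2,2) = max -> 1.482164
  V(1,0) = exp(-r*dt) * [p*0.000000 + (1-p)*0.294615] = 0.132371; exercise = 0.000000; V(1,0) = max -> 0.132371
  V(1,1) = exp(-r*dt) * [p*0.294615 + (1-p)*1.482164] = 0.821736; exercise = 0.237796; V(1,1) = max -> 0.821736
  V(0,0) = exp(-r*dt) * [p*0.132371 + (1-p)*0.821736] = 0.439208; exercise = 0.000000; V(0,0) = max -> 0.439208

Answer: Price = V(0,0) = 0.4392


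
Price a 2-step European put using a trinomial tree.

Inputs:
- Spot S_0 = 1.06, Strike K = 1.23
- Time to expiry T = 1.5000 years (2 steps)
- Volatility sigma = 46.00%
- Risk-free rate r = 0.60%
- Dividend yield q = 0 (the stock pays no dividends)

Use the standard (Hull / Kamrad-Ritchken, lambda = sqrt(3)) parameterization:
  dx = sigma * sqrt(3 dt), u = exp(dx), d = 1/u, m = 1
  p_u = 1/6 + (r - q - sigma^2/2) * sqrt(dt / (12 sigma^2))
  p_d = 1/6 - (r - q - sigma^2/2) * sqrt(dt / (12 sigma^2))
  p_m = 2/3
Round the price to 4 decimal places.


Answer: Price = V(0,0) = 0.3337

Derivation:
dt = T/N = 0.750000; dx = sigma*sqrt(3*dt) = 0.690000
u = exp(dx) = 1.993716; d = 1/u = 0.501576
p_u = 0.112428, p_m = 0.666667, p_d = 0.220906
Discount per step: exp(-r*dt) = 0.995510
Stock lattice S(k, j) with j the centered position index:
  k=0: S(0,+0) = 1.0600
  k=1: S(1,-1) = 0.5317; S(1,+0) = 1.0600; S(1,+1) = 2.1133
  k=2: S(2,-2) = 0.2667; S(2,-1) = 0.5317; S(2,+0) = 1.0600; S(2,+1) = 2.1133; S(2,+2) = 4.2134
Terminal payoffs V(N, j) = max(K - S_T, 0):
  V(2,-2) = 0.963327; V(2,-1) = 0.698329; V(2,+0) = 0.170000; V(2,+1) = 0.000000; V(2,+2) = 0.000000
Backward induction: V(k, j) = exp(-r*dt) * [p_u * V(k+1, j+1) + p_m * V(k+1, j) + p_d * V(k+1, j-1)]
  V(1,-1) = exp(-r*dt) * [p_u*0.170000 + p_m*0.698329 + p_d*0.963327] = 0.694338
  V(1,+0) = exp(-r*dt) * [p_u*0.000000 + p_m*0.170000 + p_d*0.698329] = 0.266397
  V(1,+1) = exp(-r*dt) * [p_u*0.000000 + p_m*0.000000 + p_d*0.170000] = 0.037385
  V(0,+0) = exp(-r*dt) * [p_u*0.037385 + p_m*0.266397 + p_d*0.694338] = 0.333680


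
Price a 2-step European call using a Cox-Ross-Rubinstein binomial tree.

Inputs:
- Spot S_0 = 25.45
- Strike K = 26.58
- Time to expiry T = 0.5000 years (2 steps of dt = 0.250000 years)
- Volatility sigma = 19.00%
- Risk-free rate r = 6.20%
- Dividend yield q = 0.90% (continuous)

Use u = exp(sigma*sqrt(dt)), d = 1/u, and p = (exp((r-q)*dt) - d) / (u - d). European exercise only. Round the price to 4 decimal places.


Answer: Price = V(0,0) = 1.2142

Derivation:
dt = T/N = 0.250000
u = exp(sigma*sqrt(dt)) = 1.099659; d = 1/u = 0.909373
p = (exp((r-q)*dt) - d) / (u - d) = 0.546363
Discount per step: exp(-r*dt) = 0.984620
Stock lattice S(k, i) with i counting down-moves:
  k=0: S(0,0) = 25.4500
  k=1: S(1,0) = 27.9863; S(1,1) = 23.1435
  k=2: S(2,0) = 30.7754; S(2,1) = 25.4500; S(2,2) = 21.0461
Terminal payoffs V(N, i) = max(S_T - K, 0):
  V(2,0) = 4.195402; V(2,1) = 0.000000; V(2,2) = 0.000000
Backward induction: V(k, i) = exp(-r*dt) * [p * V(k+1, i) + (1-p) * V(k+1, i+1)].
  V(1,0) = exp(-r*dt) * [p*4.195402 + (1-p)*0.000000] = 2.256958
  V(1,1) = exp(-r*dt) * [p*0.000000 + (1-p)*0.000000] = 0.000000
  V(0,0) = exp(-r*dt) * [p*2.256958 + (1-p)*0.000000] = 1.214153


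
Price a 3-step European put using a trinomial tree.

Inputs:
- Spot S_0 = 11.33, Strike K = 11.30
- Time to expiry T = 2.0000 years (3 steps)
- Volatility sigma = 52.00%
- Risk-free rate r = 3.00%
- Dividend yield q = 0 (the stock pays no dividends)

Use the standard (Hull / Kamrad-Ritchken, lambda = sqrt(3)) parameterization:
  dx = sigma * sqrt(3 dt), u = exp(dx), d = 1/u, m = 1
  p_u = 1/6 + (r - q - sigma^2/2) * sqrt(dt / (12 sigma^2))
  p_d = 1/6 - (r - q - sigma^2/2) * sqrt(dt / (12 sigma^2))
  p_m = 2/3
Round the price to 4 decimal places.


dt = T/N = 0.666667; dx = sigma*sqrt(3*dt) = 0.735391
u = exp(dx) = 2.086298; d = 1/u = 0.479318
p_u = 0.118982, p_m = 0.666667, p_d = 0.214351
Discount per step: exp(-r*dt) = 0.980199
Stock lattice S(k, j) with j the centered position index:
  k=0: S(0,+0) = 11.3300
  k=1: S(1,-1) = 5.4307; S(1,+0) = 11.3300; S(1,+1) = 23.6378
  k=2: S(2,-2) = 2.6030; S(2,-1) = 5.4307; S(2,+0) = 11.3300; S(2,+1) = 23.6378; S(2,+2) = 49.3154
  k=3: S(3,-3) = 1.2477; S(3,-2) = 2.6030; S(3,-1) = 5.4307; S(3,+0) = 11.3300; S(3,+1) = 23.6378; S(3,+2) = 49.3154; S(3,+3) = 102.8866
Terminal payoffs V(N, j) = max(K - S_T, 0):
  V(3,-3) = 10.052326; V(3,-2) = 8.696981; V(3,-1) = 5.869327; V(3,+0) = 0.000000; V(3,+1) = 0.000000; V(3,+2) = 0.000000; V(3,+3) = 0.000000
Backward induction: V(k, j) = exp(-r*dt) * [p_u * V(k+1, j+1) + p_m * V(k+1, j) + p_d * V(k+1, j-1)]
  V(2,-2) = exp(-r*dt) * [p_u*5.869327 + p_m*8.696981 + p_d*10.052326] = 8.479757
  V(2,-1) = exp(-r*dt) * [p_u*0.000000 + p_m*5.869327 + p_d*8.696981] = 5.662698
  V(2,+0) = exp(-r*dt) * [p_u*0.000000 + p_m*0.000000 + p_d*5.869327] = 1.233184
  V(2,+1) = exp(-r*dt) * [p_u*0.000000 + p_m*0.000000 + p_d*0.000000] = 0.000000
  V(2,+2) = exp(-r*dt) * [p_u*0.000000 + p_m*0.000000 + p_d*0.000000] = 0.000000
  V(1,-1) = exp(-r*dt) * [p_u*1.233184 + p_m*5.662698 + p_d*8.479757] = 5.625854
  V(1,+0) = exp(-r*dt) * [p_u*0.000000 + p_m*1.233184 + p_d*5.662698] = 1.995614
  V(1,+1) = exp(-r*dt) * [p_u*0.000000 + p_m*0.000000 + p_d*1.233184] = 0.259100
  V(0,+0) = exp(-r*dt) * [p_u*0.259100 + p_m*1.995614 + p_d*5.625854] = 2.516313

Answer: Price = V(0,0) = 2.5163


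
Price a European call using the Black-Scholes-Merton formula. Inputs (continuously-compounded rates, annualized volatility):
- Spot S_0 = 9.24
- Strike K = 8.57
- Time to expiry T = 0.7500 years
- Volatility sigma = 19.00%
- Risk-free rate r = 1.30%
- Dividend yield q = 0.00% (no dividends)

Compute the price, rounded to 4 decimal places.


d1 = (ln(S/K) + (r - q + 0.5*sigma^2) * T) / (sigma * sqrt(T)) = 0.59899576
d2 = d1 - sigma * sqrt(T) = 0.43445093
exp(-rT) = 0.99029738; exp(-qT) = 1.00000000
C = S_0 * exp(-qT) * N(d1) - K * exp(-rT) * N(d2)
N(d1) = 0.72541214; N(d2) = 0.66801949
C = 9.2400 * 1.00000000 * 0.72541214 - 8.5700 * 0.99029738 * 0.66801949 = 1.0334

Answer: Price = 1.0334


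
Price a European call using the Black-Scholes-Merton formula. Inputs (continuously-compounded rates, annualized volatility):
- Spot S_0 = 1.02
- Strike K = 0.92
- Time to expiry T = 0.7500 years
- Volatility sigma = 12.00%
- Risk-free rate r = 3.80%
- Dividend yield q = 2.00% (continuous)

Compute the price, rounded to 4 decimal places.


d1 = (ln(S/K) + (r - q + 0.5*sigma^2) * T) / (sigma * sqrt(T)) = 1.17475611
d2 = d1 - sigma * sqrt(T) = 1.07083306
exp(-rT) = 0.97190229; exp(-qT) = 0.98511194
C = S_0 * exp(-qT) * N(d1) - K * exp(-rT) * N(d2)
N(d1) = 0.87995385; N(d2) = 0.85787775
C = 1.0200 * 0.98511194 * 0.87995385 - 0.9200 * 0.97190229 * 0.85787775 = 0.1171

Answer: Price = 0.1171


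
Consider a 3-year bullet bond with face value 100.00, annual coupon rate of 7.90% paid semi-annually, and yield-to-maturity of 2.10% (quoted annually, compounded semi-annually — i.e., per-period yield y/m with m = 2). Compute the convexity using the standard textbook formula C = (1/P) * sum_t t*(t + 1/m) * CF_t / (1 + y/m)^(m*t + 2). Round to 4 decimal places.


Coupon per period c = face * coupon_rate / m = 3.950000
Periods per year m = 2; per-period yield y/m = 0.010500
Number of cashflows N = 6
Cashflows (t years, CF_t, discount factor 1/(1+y/m)^(m*t), PV):
  t = 0.5000: CF_t = 3.950000, DF = 0.989609, PV = 3.908956
  t = 1.0000: CF_t = 3.950000, DF = 0.979326, PV = 3.868338
  t = 1.5000: CF_t = 3.950000, DF = 0.969150, PV = 3.828143
  t = 2.0000: CF_t = 3.950000, DF = 0.959080, PV = 3.788365
  t = 2.5000: CF_t = 3.950000, DF = 0.949114, PV = 3.749001
  t = 3.0000: CF_t = 103.950000, DF = 0.939252, PV = 97.635237
Price P = sum_t PV_t = 116.778040
Convexity numerator sum_t t*(t + 1/m) * CF_t / (1+y/m)^(m*t + 2):
  t = 0.5000: term = 1.914071
  t = 1.0000: term = 5.682548
  t = 1.5000: term = 11.247002
  t = 2.0000: term = 18.550225
  t = 2.5000: term = 27.536208
  t = 3.0000: term = 1003.975812
Convexity = (1/P) * sum = 1068.905867 / 116.778040 = 9.153312

Answer: Convexity = 9.1533


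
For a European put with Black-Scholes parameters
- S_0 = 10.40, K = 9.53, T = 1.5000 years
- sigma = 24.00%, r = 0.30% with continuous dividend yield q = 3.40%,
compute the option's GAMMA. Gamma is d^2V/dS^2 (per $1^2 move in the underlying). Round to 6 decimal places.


Answer: Gamma = 0.119045

Derivation:
d1 = 0.2859816306; d2 = -0.0079571386
phi(d1) = 0.3829574932; exp(-qT) = 0.9502786705; exp(-rT) = 0.9955101098
Gamma = exp(-qT) * phi(d1) / (S * sigma * sqrt(T)) = 0.9502786705 * 0.3829574932 / (10.4000 * 0.2400 * 1.2247448714) = 0.119045


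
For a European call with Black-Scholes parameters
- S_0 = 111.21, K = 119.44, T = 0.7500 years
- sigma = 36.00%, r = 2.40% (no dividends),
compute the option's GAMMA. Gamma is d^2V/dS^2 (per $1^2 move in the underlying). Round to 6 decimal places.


d1 = -0.0153762727; d2 = -0.3271454181
phi(d1) = 0.3988951223; exp(-qT) = 1.0000000000; exp(-rT) = 0.9821610324
Gamma = exp(-qT) * phi(d1) / (S * sigma * sqrt(T)) = 1.0000000000 * 0.3988951223 / (111.2100 * 0.3600 * 0.8660254038) = 0.011505

Answer: Gamma = 0.011505


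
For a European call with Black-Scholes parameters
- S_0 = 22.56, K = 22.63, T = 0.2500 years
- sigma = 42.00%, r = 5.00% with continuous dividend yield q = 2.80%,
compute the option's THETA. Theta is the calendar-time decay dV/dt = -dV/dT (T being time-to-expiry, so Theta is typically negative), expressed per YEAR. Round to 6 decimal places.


Answer: Theta = -3.902694

Derivation:
d1 = 0.1164379380; d2 = -0.0935620620
phi(d1) = 0.3962470376; exp(-qT) = 0.9930244429; exp(-rT) = 0.9875778005
Theta = -S*exp(-qT)*phi(d1)*sigma/(2*sqrt(T)) - r*K*exp(-rT)*N(d2) + q*S*exp(-qT)*N(d1)
N(d1) = 0.5463472652; N(d2) = 0.4627285238; sqrt(T) = 0.5000000000
Term 1 = -22.5600 * 0.9930244429 * 0.3962470376 * 0.4200 / (2 * 0.5000000000) = -3.7283300625
Term 2 = -0.0500 * 22.6300 * 0.9875778005 * 0.4627285238 = -0.5170733427
Term 3 = 0.0280 * 22.5600 * 0.9930244429 * 0.5463472652 = 0.3427092596
Theta = -3.7283300625 + (-0.5170733427) + (0.3427092596) = -3.902694


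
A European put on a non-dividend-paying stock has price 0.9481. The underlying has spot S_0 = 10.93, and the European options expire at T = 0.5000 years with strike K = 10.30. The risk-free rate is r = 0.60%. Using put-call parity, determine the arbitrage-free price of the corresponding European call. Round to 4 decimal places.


Answer: Call price = 1.6090

Derivation:
Put-call parity: C - P = S_0 * exp(-qT) - K * exp(-rT).
S_0 * exp(-qT) = 10.9300 * 1.00000000 = 10.93000000
K * exp(-rT) = 10.3000 * 0.99700450 = 10.26914630
C = P + S*exp(-qT) - K*exp(-rT)
C = 0.9481 + 10.93000000 - 10.26914630 = 1.6090


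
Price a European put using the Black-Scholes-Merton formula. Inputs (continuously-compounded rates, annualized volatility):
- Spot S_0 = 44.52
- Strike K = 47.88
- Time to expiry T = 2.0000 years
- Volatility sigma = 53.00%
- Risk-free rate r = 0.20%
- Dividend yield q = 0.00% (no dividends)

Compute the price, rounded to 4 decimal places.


d1 = (ln(S/K) + (r - q + 0.5*sigma^2) * T) / (sigma * sqrt(T)) = 0.28303036
d2 = d1 - sigma * sqrt(T) = -0.46650283
exp(-rT) = 0.99600799; exp(-qT) = 1.00000000
P = K * exp(-rT) * N(-d2) - S_0 * exp(-qT) * N(-d1)
N(-d1) = 0.38857678; N(-d2) = 0.67957219
P = 47.8800 * 0.99600799 * 0.67957219 - 44.5200 * 1.00000000 * 0.38857678 = 15.1086

Answer: Price = 15.1086


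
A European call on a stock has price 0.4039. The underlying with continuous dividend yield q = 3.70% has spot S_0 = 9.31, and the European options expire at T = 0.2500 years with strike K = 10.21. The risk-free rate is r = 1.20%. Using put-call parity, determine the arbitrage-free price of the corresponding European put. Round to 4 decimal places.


Answer: Put price = 1.3590

Derivation:
Put-call parity: C - P = S_0 * exp(-qT) - K * exp(-rT).
S_0 * exp(-qT) = 9.3100 * 0.99079265 = 9.22427957
K * exp(-rT) = 10.2100 * 0.99700450 = 10.17941590
P = C - S*exp(-qT) + K*exp(-rT)
P = 0.4039 - 9.22427957 + 10.17941590 = 1.3590


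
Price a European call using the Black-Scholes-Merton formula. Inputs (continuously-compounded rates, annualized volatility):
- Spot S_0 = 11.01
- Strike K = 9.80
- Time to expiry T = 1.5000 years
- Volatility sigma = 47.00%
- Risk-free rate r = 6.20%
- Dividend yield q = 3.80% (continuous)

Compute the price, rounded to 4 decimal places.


d1 = (ln(S/K) + (r - q + 0.5*sigma^2) * T) / (sigma * sqrt(T)) = 0.55260587
d2 = d1 - sigma * sqrt(T) = -0.02302422
exp(-rT) = 0.91119350; exp(-qT) = 0.94459407
C = S_0 * exp(-qT) * N(d1) - K * exp(-rT) * N(d2)
N(d1) = 0.70973334; N(d2) = 0.49081548
C = 11.0100 * 0.94459407 * 0.70973334 - 9.8000 * 0.91119350 * 0.49081548 = 2.9984

Answer: Price = 2.9984


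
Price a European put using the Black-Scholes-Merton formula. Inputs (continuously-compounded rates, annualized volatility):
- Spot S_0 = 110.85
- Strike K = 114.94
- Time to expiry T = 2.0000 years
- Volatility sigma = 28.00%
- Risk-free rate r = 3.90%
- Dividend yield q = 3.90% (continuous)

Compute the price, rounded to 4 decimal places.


Answer: Price = 18.3482

Derivation:
d1 = (ln(S/K) + (r - q + 0.5*sigma^2) * T) / (sigma * sqrt(T)) = 0.10648948
d2 = d1 - sigma * sqrt(T) = -0.28949032
exp(-rT) = 0.92496443; exp(-qT) = 0.92496443
P = K * exp(-rT) * N(-d2) - S_0 * exp(-qT) * N(-d1)
N(-d1) = 0.45759700; N(-d2) = 0.61389691
P = 114.9400 * 0.92496443 * 0.61389691 - 110.8500 * 0.92496443 * 0.45759700 = 18.3482


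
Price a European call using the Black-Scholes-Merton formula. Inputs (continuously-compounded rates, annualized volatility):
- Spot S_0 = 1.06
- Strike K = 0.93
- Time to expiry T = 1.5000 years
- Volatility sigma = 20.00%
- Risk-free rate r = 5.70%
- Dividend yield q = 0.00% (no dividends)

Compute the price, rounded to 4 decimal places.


Answer: Price = 0.2302

Derivation:
d1 = (ln(S/K) + (r - q + 0.5*sigma^2) * T) / (sigma * sqrt(T)) = 1.00567721
d2 = d1 - sigma * sqrt(T) = 0.76072824
exp(-rT) = 0.91805314; exp(-qT) = 1.00000000
C = S_0 * exp(-qT) * N(d1) - K * exp(-rT) * N(d2)
N(d1) = 0.84271457; N(d2) = 0.77659030
C = 1.0600 * 1.00000000 * 0.84271457 - 0.9300 * 0.91805314 * 0.77659030 = 0.2302


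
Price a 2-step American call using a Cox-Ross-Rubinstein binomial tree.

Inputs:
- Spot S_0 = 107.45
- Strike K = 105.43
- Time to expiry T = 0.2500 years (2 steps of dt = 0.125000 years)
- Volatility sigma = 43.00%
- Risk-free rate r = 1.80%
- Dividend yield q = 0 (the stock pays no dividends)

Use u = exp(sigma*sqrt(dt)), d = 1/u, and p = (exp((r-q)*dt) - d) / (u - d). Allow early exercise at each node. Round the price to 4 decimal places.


Answer: Price = V(0,0) = 9.8216

Derivation:
dt = T/N = 0.125000
u = exp(sigma*sqrt(dt)) = 1.164193; d = 1/u = 0.858964
p = (exp((r-q)*dt) - d) / (u - d) = 0.469446
Discount per step: exp(-r*dt) = 0.997753
Stock lattice S(k, i) with i counting down-moves:
  k=0: S(0,0) = 107.4500
  k=1: S(1,0) = 125.0925; S(1,1) = 92.2957
  k=2: S(2,0) = 145.6318; S(2,1) = 107.4500; S(2,2) = 79.2787
Terminal payoffs V(N, i) = max(S_T - K, 0):
  V(2,0) = 40.201803; V(2,1) = 2.020000; V(2,2) = 0.000000
Backward induction: V(k, i) = exp(-r*dt) * [p * V(k+1, i) + (1-p) * V(k+1, i+1)]; then take max(V_cont, immediate exercise) for American.
  V(1,0) = exp(-r*dt) * [p*40.201803 + (1-p)*2.020000] = 19.899466; exercise = 19.662515; V(1,0) = max -> 19.899466
  V(1,1) = exp(-r*dt) * [p*2.020000 + (1-p)*0.000000] = 0.946149; exercise = 0.000000; V(1,1) = max -> 0.946149
  V(0,0) = exp(-r*dt) * [p*19.899466 + (1-p)*0.946149] = 9.821582; exercise = 2.020000; V(0,0) = max -> 9.821582


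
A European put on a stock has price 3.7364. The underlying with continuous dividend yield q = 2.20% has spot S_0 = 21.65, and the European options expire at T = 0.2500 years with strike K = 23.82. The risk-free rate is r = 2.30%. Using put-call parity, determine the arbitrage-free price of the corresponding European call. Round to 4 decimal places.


Answer: Call price = 1.5842

Derivation:
Put-call parity: C - P = S_0 * exp(-qT) - K * exp(-rT).
S_0 * exp(-qT) = 21.6500 * 0.99451510 = 21.53125186
K * exp(-rT) = 23.8200 * 0.99426650 = 23.68342802
C = P + S*exp(-qT) - K*exp(-rT)
C = 3.7364 + 21.53125186 - 23.68342802 = 1.5842


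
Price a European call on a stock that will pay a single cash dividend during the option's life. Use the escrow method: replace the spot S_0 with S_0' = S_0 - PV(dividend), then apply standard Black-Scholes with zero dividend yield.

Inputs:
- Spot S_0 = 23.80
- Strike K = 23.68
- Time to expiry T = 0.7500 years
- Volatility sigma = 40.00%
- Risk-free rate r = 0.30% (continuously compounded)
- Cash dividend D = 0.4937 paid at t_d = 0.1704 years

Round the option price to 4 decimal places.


Answer: Price = 3.0693

Derivation:
PV(D) = D * exp(-r * t_d) = 0.4937 * 0.99948893 = 0.49344769
S_0' = S_0 - PV(D) = 23.8000 - 0.49344769 = 23.30655231
d1 = (ln(S_0'/K) + (r + sigma^2/2)*T) / (sigma*sqrt(T)) = 0.13381168
d2 = d1 - sigma*sqrt(T) = -0.21259848
exp(-rT) = 0.99775253
N(d1) = 0.55322426; N(d2) = 0.41582008
C = S_0' * N(d1) - K * exp(-rT) * N(d2) = 23.30655231 * 0.55322426 - 23.6800 * 0.99775253 * 0.41582008 = 3.0693


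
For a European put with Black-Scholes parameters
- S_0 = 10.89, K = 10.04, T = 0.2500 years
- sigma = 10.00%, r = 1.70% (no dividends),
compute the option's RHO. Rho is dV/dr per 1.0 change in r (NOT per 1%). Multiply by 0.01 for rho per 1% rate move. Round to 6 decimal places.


Answer: Rho = -0.114870

Derivation:
d1 = 1.7353564536; d2 = 1.6853564536
phi(d1) = 0.0885073620; exp(-qT) = 1.0000000000; exp(-rT) = 0.9957590185
N(-d2) = 0.0459599100
Rho = -K*T*exp(-rT)*N(-d2) = -10.0400 * 0.2500 * 0.9957590185 * 0.0459599100 = -0.114870


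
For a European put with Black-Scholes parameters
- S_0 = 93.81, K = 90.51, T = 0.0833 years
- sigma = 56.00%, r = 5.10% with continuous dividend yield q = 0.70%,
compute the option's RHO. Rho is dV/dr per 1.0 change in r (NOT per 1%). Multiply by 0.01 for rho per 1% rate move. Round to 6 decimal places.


d1 = 0.3250581134; d2 = 0.1634323729
phi(d1) = 0.3784126842; exp(-qT) = 0.9994170700; exp(-rT) = 0.9957607113
N(-d2) = 0.4350890078
Rho = -K*T*exp(-rT)*N(-d2) = -90.5100 * 0.0833 * 0.9957607113 * 0.4350890078 = -3.266440

Answer: Rho = -3.266440


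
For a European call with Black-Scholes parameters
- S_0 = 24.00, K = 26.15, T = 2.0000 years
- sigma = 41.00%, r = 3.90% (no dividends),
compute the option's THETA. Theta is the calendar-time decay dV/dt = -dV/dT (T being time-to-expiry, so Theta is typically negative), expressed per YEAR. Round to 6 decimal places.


Answer: Theta = -1.695091

Derivation:
d1 = 0.2764695070; d2 = -0.3033580535
phi(d1) = 0.3839832960; exp(-qT) = 1.0000000000; exp(-rT) = 0.9249644265
Theta = -S*exp(-qT)*phi(d1)*sigma/(2*sqrt(T)) - r*K*exp(-rT)*N(d2) + q*S*exp(-qT)*N(d1)
N(d1) = 0.6089062614; N(d2) = 0.3808085044; sqrt(T) = 1.4142135624
Term 1 = -24.0000 * 1.0000000000 * 0.3839832960 * 0.4100 / (2 * 1.4142135624) = -1.3358645869
Term 2 = -0.0390 * 26.1500 * 0.9249644265 * 0.3808085044 = -0.3592261711
Term 3 = 0 (no dividend yield, q = 0)
Theta = -1.3358645869 + (-0.3592261711) + (0.0000000000) = -1.695091


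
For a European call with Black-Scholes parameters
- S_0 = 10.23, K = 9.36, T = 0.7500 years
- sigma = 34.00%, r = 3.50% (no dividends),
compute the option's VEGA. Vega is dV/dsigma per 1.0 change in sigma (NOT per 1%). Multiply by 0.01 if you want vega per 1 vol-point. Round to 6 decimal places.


Answer: Vega = 3.057821

Derivation:
d1 = 0.5382238849; d2 = 0.2437752476
phi(d1) = 0.3451483314; exp(-qT) = 1.0000000000; exp(-rT) = 0.9740915363
Vega = S * exp(-qT) * phi(d1) * sqrt(T) = 10.2300 * 1.0000000000 * 0.3451483314 * 0.8660254038 = 3.057821


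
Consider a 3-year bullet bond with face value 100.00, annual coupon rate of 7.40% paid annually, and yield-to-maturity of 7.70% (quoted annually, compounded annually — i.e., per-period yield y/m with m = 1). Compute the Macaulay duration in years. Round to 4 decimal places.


Answer: Macaulay duration = 2.7972 years

Derivation:
Coupon per period c = face * coupon_rate / m = 7.400000
Periods per year m = 1; per-period yield y/m = 0.077000
Number of cashflows N = 3
Cashflows (t years, CF_t, discount factor 1/(1+y/m)^(m*t), PV):
  t = 1.0000: CF_t = 7.400000, DF = 0.928505, PV = 6.870938
  t = 2.0000: CF_t = 7.400000, DF = 0.862122, PV = 6.379701
  t = 3.0000: CF_t = 107.400000, DF = 0.800484, PV = 85.972028
Price P = sum_t PV_t = 99.222667
Macaulay numerator sum_t t * PV_t:
  t * PV_t at t = 1.0000: 6.870938
  t * PV_t at t = 2.0000: 12.759402
  t * PV_t at t = 3.0000: 257.916084
Macaulay duration D = (sum_t t * PV_t) / P = 277.546423 / 99.222667 = 2.797208


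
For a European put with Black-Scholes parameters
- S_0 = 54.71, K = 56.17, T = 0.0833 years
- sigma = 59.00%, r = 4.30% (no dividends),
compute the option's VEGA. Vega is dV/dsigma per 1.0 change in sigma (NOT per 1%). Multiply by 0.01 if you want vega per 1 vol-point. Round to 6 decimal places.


d1 = -0.0484838314; d2 = -0.2187680938
phi(d1) = 0.3984736626; exp(-qT) = 1.0000000000; exp(-rT) = 0.9964245074
Vega = S * exp(-qT) * phi(d1) * sqrt(T) = 54.7100 * 1.0000000000 * 0.3984736626 * 0.2886173938 = 6.292002

Answer: Vega = 6.292002
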